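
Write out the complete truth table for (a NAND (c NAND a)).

c | a | Output
--------------
0 | 0 | 1
0 | 1 | 0
1 | 0 | 1
1 | 1 | 1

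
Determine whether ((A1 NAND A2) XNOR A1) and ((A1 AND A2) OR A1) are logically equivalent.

No. Counterexample: with A2=1, A1=1, Expression 1 = 0 but Expression 2 = 1.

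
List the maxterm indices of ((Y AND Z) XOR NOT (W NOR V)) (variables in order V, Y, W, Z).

ΠM(0, 1, 4, 7, 13, 15) = (V OR Y OR W OR Z) AND (V OR Y OR W OR NOT Z) AND (V OR NOT Y OR W OR Z) AND (V OR NOT Y OR NOT W OR NOT Z) AND (NOT V OR NOT Y OR W OR NOT Z) AND (NOT V OR NOT Y OR NOT W OR NOT Z)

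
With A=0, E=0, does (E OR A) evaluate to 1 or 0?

Substituting: (0 OR 0)
= 0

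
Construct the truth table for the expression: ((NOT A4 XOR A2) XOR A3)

A2 | A4 | A3 | Output
---------------------
0 | 0 | 0 | 1
0 | 0 | 1 | 0
0 | 1 | 0 | 0
0 | 1 | 1 | 1
1 | 0 | 0 | 0
1 | 0 | 1 | 1
1 | 1 | 0 | 1
1 | 1 | 1 | 0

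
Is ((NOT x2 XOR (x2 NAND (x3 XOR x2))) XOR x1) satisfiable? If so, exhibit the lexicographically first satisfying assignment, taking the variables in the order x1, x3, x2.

x1=0, x3=1, x2=1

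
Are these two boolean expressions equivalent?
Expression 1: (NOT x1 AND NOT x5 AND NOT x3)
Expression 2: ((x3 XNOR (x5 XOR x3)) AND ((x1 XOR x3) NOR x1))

Yes, they are equivalent — the two output columns agree on all 8 assignments:
x1 | x5 | x3 | Expression 1 | Expression 2
------------------------------------------
0 | 0 | 0 | 1 | 1
0 | 0 | 1 | 0 | 0
0 | 1 | 0 | 0 | 0
0 | 1 | 1 | 0 | 0
1 | 0 | 0 | 0 | 0
1 | 0 | 1 | 0 | 0
1 | 1 | 0 | 0 | 0
1 | 1 | 1 | 0 | 0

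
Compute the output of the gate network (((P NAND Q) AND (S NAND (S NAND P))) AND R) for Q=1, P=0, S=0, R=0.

Substituting: (((0 NAND 1) AND (0 NAND (0 NAND 0))) AND 0)
= 0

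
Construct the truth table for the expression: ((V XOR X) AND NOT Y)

X | Y | V | Output
------------------
0 | 0 | 0 | 0
0 | 0 | 1 | 1
0 | 1 | 0 | 0
0 | 1 | 1 | 0
1 | 0 | 0 | 1
1 | 0 | 1 | 0
1 | 1 | 0 | 0
1 | 1 | 1 | 0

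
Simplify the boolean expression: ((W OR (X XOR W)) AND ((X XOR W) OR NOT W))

By distribution ((E OR v) AND (E OR NOT v) = E):
= (X XOR W)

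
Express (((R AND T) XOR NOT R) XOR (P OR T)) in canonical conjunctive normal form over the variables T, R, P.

(T OR R OR NOT P) AND (T OR NOT R OR P) AND (NOT T OR R OR P) AND (NOT T OR R OR NOT P) AND (NOT T OR NOT R OR P) AND (NOT T OR NOT R OR NOT P)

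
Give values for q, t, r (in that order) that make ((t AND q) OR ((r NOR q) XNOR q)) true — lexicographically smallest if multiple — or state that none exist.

q=0, t=0, r=1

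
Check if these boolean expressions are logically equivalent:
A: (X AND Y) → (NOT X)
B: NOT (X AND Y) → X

No, Inverse is not equivalent to original (counterexample: Y=0, X=0, Z=0)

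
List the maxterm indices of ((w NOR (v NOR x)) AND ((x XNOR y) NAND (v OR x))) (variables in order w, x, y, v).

ΠM(0, 1, 2, 6, 7, 8, 9, 10, 11, 12, 13, 14, 15) = (w OR x OR y OR v) AND (w OR x OR y OR NOT v) AND (w OR x OR NOT y OR v) AND (w OR NOT x OR NOT y OR v) AND (w OR NOT x OR NOT y OR NOT v) AND (NOT w OR x OR y OR v) AND (NOT w OR x OR y OR NOT v) AND (NOT w OR x OR NOT y OR v) AND (NOT w OR x OR NOT y OR NOT v) AND (NOT w OR NOT x OR y OR v) AND (NOT w OR NOT x OR y OR NOT v) AND (NOT w OR NOT x OR NOT y OR v) AND (NOT w OR NOT x OR NOT y OR NOT v)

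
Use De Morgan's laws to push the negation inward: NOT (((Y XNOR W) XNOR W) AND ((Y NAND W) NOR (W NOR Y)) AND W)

NOT ((Y XNOR W) XNOR W) OR NOT ((Y NAND W) NOR (W NOR Y)) OR NOT W
De Morgan's: NOT(AND of terms) = OR of negations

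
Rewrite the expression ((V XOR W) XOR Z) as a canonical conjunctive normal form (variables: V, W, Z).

(V OR W OR Z) AND (V OR NOT W OR NOT Z) AND (NOT V OR W OR NOT Z) AND (NOT V OR NOT W OR Z)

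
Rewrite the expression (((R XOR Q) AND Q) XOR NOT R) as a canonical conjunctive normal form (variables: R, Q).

(R OR NOT Q) AND (NOT R OR Q) AND (NOT R OR NOT Q)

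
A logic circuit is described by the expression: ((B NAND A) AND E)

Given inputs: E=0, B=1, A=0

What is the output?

Substituting: ((1 NAND 0) AND 0)
= 0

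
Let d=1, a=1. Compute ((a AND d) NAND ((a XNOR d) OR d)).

Substituting: ((1 AND 1) NAND ((1 XNOR 1) OR 1))
= 0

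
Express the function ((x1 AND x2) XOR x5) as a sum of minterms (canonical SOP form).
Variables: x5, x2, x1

Σm(3, 4, 5, 6) = (NOT x5 AND x2 AND x1) OR (x5 AND NOT x2 AND NOT x1) OR (x5 AND NOT x2 AND x1) OR (x5 AND x2 AND NOT x1)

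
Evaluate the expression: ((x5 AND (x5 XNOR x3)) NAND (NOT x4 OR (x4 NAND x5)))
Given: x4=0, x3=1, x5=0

Substituting: ((0 AND (0 XNOR 1)) NAND (NOT 0 OR (0 NAND 0)))
= 1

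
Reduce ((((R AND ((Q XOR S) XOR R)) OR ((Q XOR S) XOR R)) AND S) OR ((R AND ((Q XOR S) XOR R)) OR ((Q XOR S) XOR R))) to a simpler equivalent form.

By absorption (E OR (E AND v) = E) then absorption (E OR (E AND v) = E):
= ((Q XOR S) XOR R)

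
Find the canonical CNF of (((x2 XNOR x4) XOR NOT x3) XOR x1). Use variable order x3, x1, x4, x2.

(x3 OR x1 OR x4 OR x2) AND (x3 OR x1 OR NOT x4 OR NOT x2) AND (x3 OR NOT x1 OR x4 OR NOT x2) AND (x3 OR NOT x1 OR NOT x4 OR x2) AND (NOT x3 OR x1 OR x4 OR NOT x2) AND (NOT x3 OR x1 OR NOT x4 OR x2) AND (NOT x3 OR NOT x1 OR x4 OR x2) AND (NOT x3 OR NOT x1 OR NOT x4 OR NOT x2)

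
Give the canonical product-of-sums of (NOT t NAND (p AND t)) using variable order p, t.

ΠM() = TRUE (no maxterms)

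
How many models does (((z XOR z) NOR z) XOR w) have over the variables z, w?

Satisfying assignments: (0,0), (1,1)
Count: 2 out of 4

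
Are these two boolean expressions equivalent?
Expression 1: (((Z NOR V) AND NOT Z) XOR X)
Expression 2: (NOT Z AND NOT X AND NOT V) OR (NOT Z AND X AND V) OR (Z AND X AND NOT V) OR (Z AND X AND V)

Yes, they are equivalent — the two output columns agree on all 8 assignments:
Z | X | V | Expression 1 | Expression 2
---------------------------------------
0 | 0 | 0 | 1 | 1
0 | 0 | 1 | 0 | 0
0 | 1 | 0 | 0 | 0
0 | 1 | 1 | 1 | 1
1 | 0 | 0 | 0 | 0
1 | 0 | 1 | 0 | 0
1 | 1 | 0 | 1 | 1
1 | 1 | 1 | 1 | 1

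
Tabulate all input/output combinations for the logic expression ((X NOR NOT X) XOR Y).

X | Y | Output
--------------
0 | 0 | 0
0 | 1 | 1
1 | 0 | 0
1 | 1 | 1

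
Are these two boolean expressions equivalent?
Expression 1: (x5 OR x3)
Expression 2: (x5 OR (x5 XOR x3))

Yes, they are equivalent — the two output columns agree on all 4 assignments:
x5 | x3 | Expression 1 | Expression 2
-------------------------------------
0 | 0 | 0 | 0
0 | 1 | 1 | 1
1 | 0 | 1 | 1
1 | 1 | 1 | 1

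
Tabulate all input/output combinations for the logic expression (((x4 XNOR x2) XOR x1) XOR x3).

x2 | x4 | x1 | x3 | Output
--------------------------
0 | 0 | 0 | 0 | 1
0 | 0 | 0 | 1 | 0
0 | 0 | 1 | 0 | 0
0 | 0 | 1 | 1 | 1
0 | 1 | 0 | 0 | 0
0 | 1 | 0 | 1 | 1
0 | 1 | 1 | 0 | 1
0 | 1 | 1 | 1 | 0
1 | 0 | 0 | 0 | 0
1 | 0 | 0 | 1 | 1
1 | 0 | 1 | 0 | 1
1 | 0 | 1 | 1 | 0
1 | 1 | 0 | 0 | 1
1 | 1 | 0 | 1 | 0
1 | 1 | 1 | 0 | 0
1 | 1 | 1 | 1 | 1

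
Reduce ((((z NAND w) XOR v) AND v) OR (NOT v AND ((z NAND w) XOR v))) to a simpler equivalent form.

By distribution ((E AND v) OR (E AND NOT v) = E):
= ((z NAND w) XOR v)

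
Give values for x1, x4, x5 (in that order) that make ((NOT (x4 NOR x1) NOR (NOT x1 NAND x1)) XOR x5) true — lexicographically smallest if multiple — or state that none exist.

x1=0, x4=0, x5=1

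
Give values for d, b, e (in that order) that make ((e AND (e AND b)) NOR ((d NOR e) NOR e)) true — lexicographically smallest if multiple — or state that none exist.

d=0, b=0, e=0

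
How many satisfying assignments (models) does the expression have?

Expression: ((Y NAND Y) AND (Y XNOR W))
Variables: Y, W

Satisfying assignments: (0,0)
Count: 1 out of 4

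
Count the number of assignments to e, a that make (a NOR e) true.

Satisfying assignments: (0,0)
Count: 1 out of 4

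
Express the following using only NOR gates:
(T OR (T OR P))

((T NOR ((T NOR P) NOR (T NOR P))) NOR (T NOR ((T NOR P) NOR (T NOR P))))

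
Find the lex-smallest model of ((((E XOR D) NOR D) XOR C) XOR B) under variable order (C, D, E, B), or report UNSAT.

C=0, D=0, E=0, B=0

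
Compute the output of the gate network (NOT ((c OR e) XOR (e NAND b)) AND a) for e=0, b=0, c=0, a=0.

Substituting: (NOT ((0 OR 0) XOR (0 NAND 0)) AND 0)
= 0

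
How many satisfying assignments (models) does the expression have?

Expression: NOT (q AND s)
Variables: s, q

Satisfying assignments: (0,0), (0,1), (1,0)
Count: 3 out of 4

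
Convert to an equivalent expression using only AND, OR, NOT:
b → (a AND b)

NOT b OR (a AND b)
(Implication elimination: A → B = NOT A OR B)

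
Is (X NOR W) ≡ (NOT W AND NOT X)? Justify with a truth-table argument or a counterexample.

Yes, they are equivalent — the two output columns agree on all 4 assignments:
W | X | Expression 1 | Expression 2
-----------------------------------
0 | 0 | 1 | 1
0 | 1 | 0 | 0
1 | 0 | 0 | 0
1 | 1 | 0 | 0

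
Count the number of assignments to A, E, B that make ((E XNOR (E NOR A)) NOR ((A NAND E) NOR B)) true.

Satisfying assignments: (0,0,0), (0,0,1), (0,1,0), (0,1,1), (1,1,1)
Count: 5 out of 8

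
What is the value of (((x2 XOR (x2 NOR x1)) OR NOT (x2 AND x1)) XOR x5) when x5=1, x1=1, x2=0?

Substituting: (((0 XOR (0 NOR 1)) OR NOT (0 AND 1)) XOR 1)
= 0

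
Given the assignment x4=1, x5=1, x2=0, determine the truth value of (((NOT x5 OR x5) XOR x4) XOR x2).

Substituting: (((NOT 1 OR 1) XOR 1) XOR 0)
= 0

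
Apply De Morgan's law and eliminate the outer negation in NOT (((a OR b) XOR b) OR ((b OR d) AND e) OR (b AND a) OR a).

NOT ((a OR b) XOR b) AND NOT ((b OR d) AND e) AND NOT (b AND a) AND NOT a
De Morgan's: NOT(OR of terms) = AND of negations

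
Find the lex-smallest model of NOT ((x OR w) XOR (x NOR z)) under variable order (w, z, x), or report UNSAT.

w=0, z=1, x=0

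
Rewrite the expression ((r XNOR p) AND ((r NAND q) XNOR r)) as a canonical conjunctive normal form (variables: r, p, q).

(r OR p OR q) AND (r OR p OR NOT q) AND (r OR NOT p OR q) AND (r OR NOT p OR NOT q) AND (NOT r OR p OR q) AND (NOT r OR p OR NOT q) AND (NOT r OR NOT p OR NOT q)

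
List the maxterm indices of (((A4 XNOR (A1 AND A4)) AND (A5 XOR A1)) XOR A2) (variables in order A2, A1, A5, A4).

ΠM(0, 1, 3, 6, 7, 10, 12, 13) = (A2 OR A1 OR A5 OR A4) AND (A2 OR A1 OR A5 OR NOT A4) AND (A2 OR A1 OR NOT A5 OR NOT A4) AND (A2 OR NOT A1 OR NOT A5 OR A4) AND (A2 OR NOT A1 OR NOT A5 OR NOT A4) AND (NOT A2 OR A1 OR NOT A5 OR A4) AND (NOT A2 OR NOT A1 OR A5 OR A4) AND (NOT A2 OR NOT A1 OR A5 OR NOT A4)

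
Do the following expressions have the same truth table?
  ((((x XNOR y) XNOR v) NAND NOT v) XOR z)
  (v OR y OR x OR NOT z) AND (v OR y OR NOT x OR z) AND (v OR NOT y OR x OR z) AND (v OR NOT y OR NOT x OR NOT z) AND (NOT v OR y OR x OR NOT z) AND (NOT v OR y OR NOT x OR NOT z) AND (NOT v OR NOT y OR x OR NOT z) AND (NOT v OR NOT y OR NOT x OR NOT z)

Yes, they are equivalent — the two output columns agree on all 16 assignments:
v | y | x | z | Expression 1 | Expression 2
-------------------------------------------
0 | 0 | 0 | 0 | 1 | 1
0 | 0 | 0 | 1 | 0 | 0
0 | 0 | 1 | 0 | 0 | 0
0 | 0 | 1 | 1 | 1 | 1
0 | 1 | 0 | 0 | 0 | 0
0 | 1 | 0 | 1 | 1 | 1
0 | 1 | 1 | 0 | 1 | 1
0 | 1 | 1 | 1 | 0 | 0
1 | 0 | 0 | 0 | 1 | 1
1 | 0 | 0 | 1 | 0 | 0
1 | 0 | 1 | 0 | 1 | 1
1 | 0 | 1 | 1 | 0 | 0
1 | 1 | 0 | 0 | 1 | 1
1 | 1 | 0 | 1 | 0 | 0
1 | 1 | 1 | 0 | 1 | 1
1 | 1 | 1 | 1 | 0 | 0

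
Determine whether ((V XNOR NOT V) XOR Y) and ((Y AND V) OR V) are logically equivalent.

No. Counterexample: with V=0, Y=1, Expression 1 = 1 but Expression 2 = 0.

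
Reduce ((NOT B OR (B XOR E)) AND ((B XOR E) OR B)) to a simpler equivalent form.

By distribution ((E OR v) AND (E OR NOT v) = E):
= (B XOR E)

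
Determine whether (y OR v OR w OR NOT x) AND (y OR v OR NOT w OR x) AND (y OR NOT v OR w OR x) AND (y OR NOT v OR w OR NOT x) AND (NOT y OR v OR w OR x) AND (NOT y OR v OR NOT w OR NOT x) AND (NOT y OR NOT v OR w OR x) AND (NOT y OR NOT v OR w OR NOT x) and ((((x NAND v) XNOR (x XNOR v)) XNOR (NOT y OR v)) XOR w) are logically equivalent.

Yes, they are equivalent — the two output columns agree on all 16 assignments:
y | v | w | x | Expression 1 | Expression 2
-------------------------------------------
0 | 0 | 0 | 0 | 1 | 1
0 | 0 | 0 | 1 | 0 | 0
0 | 0 | 1 | 0 | 0 | 0
0 | 0 | 1 | 1 | 1 | 1
0 | 1 | 0 | 0 | 0 | 0
0 | 1 | 0 | 1 | 0 | 0
0 | 1 | 1 | 0 | 1 | 1
0 | 1 | 1 | 1 | 1 | 1
1 | 0 | 0 | 0 | 0 | 0
1 | 0 | 0 | 1 | 1 | 1
1 | 0 | 1 | 0 | 1 | 1
1 | 0 | 1 | 1 | 0 | 0
1 | 1 | 0 | 0 | 0 | 0
1 | 1 | 0 | 1 | 0 | 0
1 | 1 | 1 | 0 | 1 | 1
1 | 1 | 1 | 1 | 1 | 1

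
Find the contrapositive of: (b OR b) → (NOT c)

Contrapositive: c → NOT (b OR b)
Note: A statement and its contrapositive are logically equivalent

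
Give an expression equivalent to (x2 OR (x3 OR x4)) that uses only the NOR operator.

((x2 NOR ((x3 NOR x4) NOR (x3 NOR x4))) NOR (x2 NOR ((x3 NOR x4) NOR (x3 NOR x4))))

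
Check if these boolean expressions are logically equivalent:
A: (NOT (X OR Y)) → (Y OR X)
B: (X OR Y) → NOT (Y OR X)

No, Inverse is not equivalent to original (counterexample: X=0, Y=0)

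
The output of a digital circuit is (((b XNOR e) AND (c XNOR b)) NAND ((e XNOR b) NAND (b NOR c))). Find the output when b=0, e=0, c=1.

Substituting: (((0 XNOR 0) AND (1 XNOR 0)) NAND ((0 XNOR 0) NAND (0 NOR 1)))
= 1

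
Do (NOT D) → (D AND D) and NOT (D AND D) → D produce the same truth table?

Yes, Contrapositive is always equivalent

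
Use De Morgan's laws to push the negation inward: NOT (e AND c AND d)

NOT e OR NOT c OR NOT d
De Morgan's: NOT(AND of terms) = OR of negations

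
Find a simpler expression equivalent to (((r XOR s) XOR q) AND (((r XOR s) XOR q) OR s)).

By absorption (E AND (E OR v) = E):
= ((r XOR s) XOR q)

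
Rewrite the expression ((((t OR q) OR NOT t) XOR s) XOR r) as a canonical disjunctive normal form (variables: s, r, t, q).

(NOT s AND NOT r AND NOT t AND NOT q) OR (NOT s AND NOT r AND NOT t AND q) OR (NOT s AND NOT r AND t AND NOT q) OR (NOT s AND NOT r AND t AND q) OR (s AND r AND NOT t AND NOT q) OR (s AND r AND NOT t AND q) OR (s AND r AND t AND NOT q) OR (s AND r AND t AND q)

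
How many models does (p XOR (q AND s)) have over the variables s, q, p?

Satisfying assignments: (0,0,1), (0,1,1), (1,0,1), (1,1,0)
Count: 4 out of 8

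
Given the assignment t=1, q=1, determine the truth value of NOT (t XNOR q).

Substituting: NOT (1 XNOR 1)
= 0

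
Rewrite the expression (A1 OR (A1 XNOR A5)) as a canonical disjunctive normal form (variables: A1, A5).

(NOT A1 AND NOT A5) OR (A1 AND NOT A5) OR (A1 AND A5)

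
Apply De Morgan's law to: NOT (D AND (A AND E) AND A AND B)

NOT D OR NOT (A AND E) OR NOT A OR NOT B
De Morgan's: NOT(AND of terms) = OR of negations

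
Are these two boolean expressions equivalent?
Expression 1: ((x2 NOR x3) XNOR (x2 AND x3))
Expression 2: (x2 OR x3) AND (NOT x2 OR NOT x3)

Yes, they are equivalent — the two output columns agree on all 4 assignments:
x2 | x3 | Expression 1 | Expression 2
-------------------------------------
0 | 0 | 0 | 0
0 | 1 | 1 | 1
1 | 0 | 1 | 1
1 | 1 | 0 | 0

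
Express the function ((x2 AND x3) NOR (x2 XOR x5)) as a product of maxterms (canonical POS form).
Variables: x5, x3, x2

ΠM(1, 3, 4, 6, 7) = (x5 OR x3 OR NOT x2) AND (x5 OR NOT x3 OR NOT x2) AND (NOT x5 OR x3 OR x2) AND (NOT x5 OR NOT x3 OR x2) AND (NOT x5 OR NOT x3 OR NOT x2)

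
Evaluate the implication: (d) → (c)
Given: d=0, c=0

Antecedent (d) = 0; consequent (c) = 0.
0 → 0 = 1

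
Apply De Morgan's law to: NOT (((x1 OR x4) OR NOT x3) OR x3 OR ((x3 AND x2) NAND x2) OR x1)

NOT ((x1 OR x4) OR NOT x3) AND NOT x3 AND NOT ((x3 AND x2) NAND x2) AND NOT x1
De Morgan's: NOT(OR of terms) = AND of negations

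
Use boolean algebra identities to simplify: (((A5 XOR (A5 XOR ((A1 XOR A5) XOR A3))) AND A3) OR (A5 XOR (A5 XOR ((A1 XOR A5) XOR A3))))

By absorption (E OR (E AND v) = E) then XOR self-cancellation ((E XOR v) XOR v = E):
= ((A1 XOR A5) XOR A3)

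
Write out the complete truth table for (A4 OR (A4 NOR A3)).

A4 | A3 | Output
----------------
0 | 0 | 1
0 | 1 | 0
1 | 0 | 1
1 | 1 | 1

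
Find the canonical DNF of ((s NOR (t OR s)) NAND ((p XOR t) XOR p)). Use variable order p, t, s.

(NOT p AND NOT t AND NOT s) OR (NOT p AND NOT t AND s) OR (NOT p AND t AND NOT s) OR (NOT p AND t AND s) OR (p AND NOT t AND NOT s) OR (p AND NOT t AND s) OR (p AND t AND NOT s) OR (p AND t AND s)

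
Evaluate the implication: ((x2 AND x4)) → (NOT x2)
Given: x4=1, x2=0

Antecedent ((x2 AND x4)) = 0; consequent (NOT x2) = 1.
0 → 1 = 1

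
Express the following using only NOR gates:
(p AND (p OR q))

((p NOR p) NOR (((p NOR q) NOR (p NOR q)) NOR ((p NOR q) NOR (p NOR q))))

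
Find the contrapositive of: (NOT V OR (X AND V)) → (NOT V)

Contrapositive: V → NOT (NOT V OR (X AND V))
Note: A statement and its contrapositive are logically equivalent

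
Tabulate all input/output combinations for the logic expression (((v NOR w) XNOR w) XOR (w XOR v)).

w | v | Output
--------------
0 | 0 | 0
0 | 1 | 0
1 | 0 | 1
1 | 1 | 0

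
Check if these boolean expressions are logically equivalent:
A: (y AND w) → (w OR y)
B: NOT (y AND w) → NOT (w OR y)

No, Inverse is not equivalent to original (counterexample: w=0, y=1)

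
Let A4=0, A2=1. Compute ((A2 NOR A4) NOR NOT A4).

Substituting: ((1 NOR 0) NOR NOT 0)
= 0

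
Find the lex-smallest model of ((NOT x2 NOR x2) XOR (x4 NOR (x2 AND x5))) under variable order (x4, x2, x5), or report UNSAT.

x4=0, x2=0, x5=0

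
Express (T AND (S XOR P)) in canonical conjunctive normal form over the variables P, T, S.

(P OR T OR S) AND (P OR T OR NOT S) AND (P OR NOT T OR S) AND (NOT P OR T OR S) AND (NOT P OR T OR NOT S) AND (NOT P OR NOT T OR NOT S)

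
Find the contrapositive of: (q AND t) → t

Contrapositive: NOT t → NOT (q AND t)
Note: A statement and its contrapositive are logically equivalent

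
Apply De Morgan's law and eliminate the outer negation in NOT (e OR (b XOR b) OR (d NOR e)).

NOT e AND NOT (b XOR b) AND NOT (d NOR e)
De Morgan's: NOT(OR of terms) = AND of negations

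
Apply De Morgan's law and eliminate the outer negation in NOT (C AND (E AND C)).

NOT C OR NOT (E AND C)
De Morgan's: NOT(AND of terms) = OR of negations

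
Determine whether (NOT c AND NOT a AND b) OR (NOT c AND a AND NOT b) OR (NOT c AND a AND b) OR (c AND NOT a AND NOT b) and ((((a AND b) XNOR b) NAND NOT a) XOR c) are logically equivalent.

Yes, they are equivalent — the two output columns agree on all 8 assignments:
c | a | b | Expression 1 | Expression 2
---------------------------------------
0 | 0 | 0 | 0 | 0
0 | 0 | 1 | 1 | 1
0 | 1 | 0 | 1 | 1
0 | 1 | 1 | 1 | 1
1 | 0 | 0 | 1 | 1
1 | 0 | 1 | 0 | 0
1 | 1 | 0 | 0 | 0
1 | 1 | 1 | 0 | 0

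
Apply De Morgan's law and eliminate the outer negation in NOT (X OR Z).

NOT X AND NOT Z
De Morgan's: NOT(OR of terms) = AND of negations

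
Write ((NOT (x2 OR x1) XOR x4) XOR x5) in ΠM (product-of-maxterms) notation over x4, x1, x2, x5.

ΠM(1, 2, 4, 6, 8, 11, 13, 15) = (x4 OR x1 OR x2 OR NOT x5) AND (x4 OR x1 OR NOT x2 OR x5) AND (x4 OR NOT x1 OR x2 OR x5) AND (x4 OR NOT x1 OR NOT x2 OR x5) AND (NOT x4 OR x1 OR x2 OR x5) AND (NOT x4 OR x1 OR NOT x2 OR NOT x5) AND (NOT x4 OR NOT x1 OR x2 OR NOT x5) AND (NOT x4 OR NOT x1 OR NOT x2 OR NOT x5)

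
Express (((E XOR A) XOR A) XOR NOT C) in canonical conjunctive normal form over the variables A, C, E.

(A OR C OR NOT E) AND (A OR NOT C OR E) AND (NOT A OR C OR NOT E) AND (NOT A OR NOT C OR E)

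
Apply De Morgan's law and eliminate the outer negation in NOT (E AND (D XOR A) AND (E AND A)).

NOT E OR NOT (D XOR A) OR NOT (E AND A)
De Morgan's: NOT(AND of terms) = OR of negations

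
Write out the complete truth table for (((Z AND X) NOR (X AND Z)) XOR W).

W | Z | X | Output
------------------
0 | 0 | 0 | 1
0 | 0 | 1 | 1
0 | 1 | 0 | 1
0 | 1 | 1 | 0
1 | 0 | 0 | 0
1 | 0 | 1 | 0
1 | 1 | 0 | 0
1 | 1 | 1 | 1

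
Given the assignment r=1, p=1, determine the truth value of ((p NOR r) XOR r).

Substituting: ((1 NOR 1) XOR 1)
= 1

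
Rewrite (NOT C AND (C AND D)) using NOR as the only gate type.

(((C NOR C) NOR (C NOR C)) NOR (((C NOR C) NOR (D NOR D)) NOR ((C NOR C) NOR (D NOR D))))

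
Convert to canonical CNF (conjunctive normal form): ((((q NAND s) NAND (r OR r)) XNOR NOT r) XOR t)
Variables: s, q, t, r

(s OR q OR NOT t OR r) AND (s OR q OR NOT t OR NOT r) AND (s OR NOT q OR NOT t OR r) AND (s OR NOT q OR NOT t OR NOT r) AND (NOT s OR q OR NOT t OR r) AND (NOT s OR q OR NOT t OR NOT r) AND (NOT s OR NOT q OR t OR NOT r) AND (NOT s OR NOT q OR NOT t OR r)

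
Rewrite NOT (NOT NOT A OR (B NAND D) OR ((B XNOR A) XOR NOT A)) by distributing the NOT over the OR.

NOT A AND NOT (B NAND D) AND NOT ((B XNOR A) XOR NOT A)
De Morgan's: NOT(OR of terms) = AND of negations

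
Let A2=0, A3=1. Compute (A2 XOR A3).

Substituting: (0 XOR 1)
= 1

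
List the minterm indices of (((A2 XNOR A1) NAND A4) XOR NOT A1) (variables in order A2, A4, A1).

Σm(1, 2, 3, 5) = (NOT A2 AND NOT A4 AND A1) OR (NOT A2 AND A4 AND NOT A1) OR (NOT A2 AND A4 AND A1) OR (A2 AND NOT A4 AND A1)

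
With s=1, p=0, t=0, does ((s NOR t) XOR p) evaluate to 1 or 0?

Substituting: ((1 NOR 0) XOR 0)
= 0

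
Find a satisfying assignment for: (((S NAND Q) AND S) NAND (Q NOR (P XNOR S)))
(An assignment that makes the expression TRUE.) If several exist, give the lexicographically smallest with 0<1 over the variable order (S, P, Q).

S=0, P=0, Q=0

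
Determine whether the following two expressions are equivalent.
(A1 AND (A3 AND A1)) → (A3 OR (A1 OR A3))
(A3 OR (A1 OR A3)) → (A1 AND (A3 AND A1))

No, Converse is not equivalent to original (counterexample: A1=0, A3=1)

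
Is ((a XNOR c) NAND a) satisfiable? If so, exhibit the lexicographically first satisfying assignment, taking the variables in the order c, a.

c=0, a=0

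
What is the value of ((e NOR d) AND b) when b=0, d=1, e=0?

Substituting: ((0 NOR 1) AND 0)
= 0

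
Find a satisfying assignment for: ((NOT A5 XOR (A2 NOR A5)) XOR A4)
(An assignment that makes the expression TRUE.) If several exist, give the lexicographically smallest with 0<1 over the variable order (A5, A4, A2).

A5=0, A4=0, A2=1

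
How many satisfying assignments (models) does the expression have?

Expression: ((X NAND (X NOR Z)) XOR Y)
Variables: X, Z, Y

Satisfying assignments: (0,0,0), (0,1,0), (1,0,0), (1,1,0)
Count: 4 out of 8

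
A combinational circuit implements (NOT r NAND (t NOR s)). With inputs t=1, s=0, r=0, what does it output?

Substituting: (NOT 0 NAND (1 NOR 0))
= 1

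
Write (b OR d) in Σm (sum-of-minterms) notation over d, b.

Σm(1, 2, 3) = (NOT d AND b) OR (d AND NOT b) OR (d AND b)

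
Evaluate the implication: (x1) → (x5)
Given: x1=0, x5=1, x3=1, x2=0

Antecedent (x1) = 0; consequent (x5) = 1.
0 → 1 = 1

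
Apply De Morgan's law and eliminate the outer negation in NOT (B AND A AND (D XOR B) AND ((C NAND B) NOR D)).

NOT B OR NOT A OR NOT (D XOR B) OR NOT ((C NAND B) NOR D)
De Morgan's: NOT(AND of terms) = OR of negations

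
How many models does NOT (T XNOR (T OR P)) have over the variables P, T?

Satisfying assignments: (1,0)
Count: 1 out of 4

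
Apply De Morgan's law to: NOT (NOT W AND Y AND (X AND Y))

W OR NOT Y OR NOT (X AND Y)
De Morgan's: NOT(AND of terms) = OR of negations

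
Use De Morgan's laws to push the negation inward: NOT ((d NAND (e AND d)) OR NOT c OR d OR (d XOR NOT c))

NOT (d NAND (e AND d)) AND c AND NOT d AND NOT (d XOR NOT c)
De Morgan's: NOT(OR of terms) = AND of negations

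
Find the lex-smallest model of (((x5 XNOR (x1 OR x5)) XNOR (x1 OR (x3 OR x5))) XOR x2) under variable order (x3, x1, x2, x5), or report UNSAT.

x3=0, x1=0, x2=0, x5=1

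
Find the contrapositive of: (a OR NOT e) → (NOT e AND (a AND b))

Contrapositive: NOT (NOT e AND (a AND b)) → NOT (a OR NOT e)
Note: A statement and its contrapositive are logically equivalent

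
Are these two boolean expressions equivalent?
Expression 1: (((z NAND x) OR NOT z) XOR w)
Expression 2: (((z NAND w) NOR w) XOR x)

No. Counterexample: with x=0, z=0, w=0, Expression 1 = 1 but Expression 2 = 0.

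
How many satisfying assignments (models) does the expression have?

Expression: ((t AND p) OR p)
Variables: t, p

Satisfying assignments: (0,1), (1,1)
Count: 2 out of 4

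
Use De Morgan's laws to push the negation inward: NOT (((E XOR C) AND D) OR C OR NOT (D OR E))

NOT ((E XOR C) AND D) AND NOT C AND (D OR E)
De Morgan's: NOT(OR of terms) = AND of negations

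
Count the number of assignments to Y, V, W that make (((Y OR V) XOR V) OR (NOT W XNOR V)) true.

Satisfying assignments: (0,0,1), (0,1,0), (1,0,0), (1,0,1), (1,1,0)
Count: 5 out of 8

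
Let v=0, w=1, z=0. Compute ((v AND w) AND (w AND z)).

Substituting: ((0 AND 1) AND (1 AND 0))
= 0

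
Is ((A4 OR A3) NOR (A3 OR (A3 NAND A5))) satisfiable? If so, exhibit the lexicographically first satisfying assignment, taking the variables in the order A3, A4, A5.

UNSATISFIABLE - no assignment makes this expression true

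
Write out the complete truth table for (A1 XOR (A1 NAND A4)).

A1 | A4 | Output
----------------
0 | 0 | 1
0 | 1 | 1
1 | 0 | 0
1 | 1 | 1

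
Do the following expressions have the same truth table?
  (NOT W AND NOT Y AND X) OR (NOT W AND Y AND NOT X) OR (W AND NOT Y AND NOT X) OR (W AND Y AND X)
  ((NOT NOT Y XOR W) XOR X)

Yes, they are equivalent — the two output columns agree on all 8 assignments:
W | Y | X | Expression 1 | Expression 2
---------------------------------------
0 | 0 | 0 | 0 | 0
0 | 0 | 1 | 1 | 1
0 | 1 | 0 | 1 | 1
0 | 1 | 1 | 0 | 0
1 | 0 | 0 | 1 | 1
1 | 0 | 1 | 0 | 0
1 | 1 | 0 | 0 | 0
1 | 1 | 1 | 1 | 1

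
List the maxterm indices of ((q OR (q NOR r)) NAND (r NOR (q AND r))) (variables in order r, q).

ΠM(0, 1) = (r OR q) AND (r OR NOT q)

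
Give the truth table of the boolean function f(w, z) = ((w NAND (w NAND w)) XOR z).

w | z | Output
--------------
0 | 0 | 1
0 | 1 | 0
1 | 0 | 1
1 | 1 | 0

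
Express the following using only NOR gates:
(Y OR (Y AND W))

((Y NOR ((Y NOR Y) NOR (W NOR W))) NOR (Y NOR ((Y NOR Y) NOR (W NOR W))))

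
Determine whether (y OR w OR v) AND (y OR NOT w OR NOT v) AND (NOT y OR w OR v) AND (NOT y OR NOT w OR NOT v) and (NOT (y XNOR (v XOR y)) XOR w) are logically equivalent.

Yes, they are equivalent — the two output columns agree on all 8 assignments:
y | w | v | Expression 1 | Expression 2
---------------------------------------
0 | 0 | 0 | 0 | 0
0 | 0 | 1 | 1 | 1
0 | 1 | 0 | 1 | 1
0 | 1 | 1 | 0 | 0
1 | 0 | 0 | 0 | 0
1 | 0 | 1 | 1 | 1
1 | 1 | 0 | 1 | 1
1 | 1 | 1 | 0 | 0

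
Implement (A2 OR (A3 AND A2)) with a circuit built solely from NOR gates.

((A2 NOR ((A3 NOR A3) NOR (A2 NOR A2))) NOR (A2 NOR ((A3 NOR A3) NOR (A2 NOR A2))))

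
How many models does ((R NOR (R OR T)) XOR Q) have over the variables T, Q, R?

Satisfying assignments: (0,0,0), (0,1,1), (1,1,0), (1,1,1)
Count: 4 out of 8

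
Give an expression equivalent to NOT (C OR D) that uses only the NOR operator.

(((C NOR D) NOR (C NOR D)) NOR ((C NOR D) NOR (C NOR D)))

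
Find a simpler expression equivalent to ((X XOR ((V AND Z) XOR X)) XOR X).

By XOR self-cancellation ((E XOR v) XOR v = E):
= ((V AND Z) XOR X)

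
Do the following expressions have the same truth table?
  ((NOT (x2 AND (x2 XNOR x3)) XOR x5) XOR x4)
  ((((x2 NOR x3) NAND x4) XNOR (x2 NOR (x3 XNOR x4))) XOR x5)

No. Counterexample: with x3=0, x5=0, x4=0, x2=0, Expression 1 = 1 but Expression 2 = 0.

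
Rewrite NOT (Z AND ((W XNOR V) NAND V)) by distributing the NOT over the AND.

NOT Z OR NOT ((W XNOR V) NAND V)
De Morgan's: NOT(AND of terms) = OR of negations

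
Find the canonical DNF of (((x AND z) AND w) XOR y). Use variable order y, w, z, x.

(NOT y AND w AND z AND x) OR (y AND NOT w AND NOT z AND NOT x) OR (y AND NOT w AND NOT z AND x) OR (y AND NOT w AND z AND NOT x) OR (y AND NOT w AND z AND x) OR (y AND w AND NOT z AND NOT x) OR (y AND w AND NOT z AND x) OR (y AND w AND z AND NOT x)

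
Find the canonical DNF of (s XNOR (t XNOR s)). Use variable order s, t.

(NOT s AND t) OR (s AND t)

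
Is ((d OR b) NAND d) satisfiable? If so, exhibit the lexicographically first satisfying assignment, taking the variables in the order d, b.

d=0, b=0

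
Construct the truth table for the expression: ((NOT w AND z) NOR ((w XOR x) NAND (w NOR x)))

x | w | z | Output
------------------
0 | 0 | 0 | 0
0 | 0 | 1 | 0
0 | 1 | 0 | 0
0 | 1 | 1 | 0
1 | 0 | 0 | 0
1 | 0 | 1 | 0
1 | 1 | 0 | 0
1 | 1 | 1 | 0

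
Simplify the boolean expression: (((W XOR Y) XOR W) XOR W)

By XOR self-cancellation ((E XOR v) XOR v = E):
= (W XOR Y)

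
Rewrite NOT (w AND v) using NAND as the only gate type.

(((w NAND v) NAND (w NAND v)) NAND ((w NAND v) NAND (w NAND v)))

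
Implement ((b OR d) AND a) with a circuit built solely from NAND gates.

((((b NAND b) NAND (d NAND d)) NAND a) NAND (((b NAND b) NAND (d NAND d)) NAND a))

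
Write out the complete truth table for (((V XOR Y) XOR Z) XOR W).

Z | Y | W | V | Output
----------------------
0 | 0 | 0 | 0 | 0
0 | 0 | 0 | 1 | 1
0 | 0 | 1 | 0 | 1
0 | 0 | 1 | 1 | 0
0 | 1 | 0 | 0 | 1
0 | 1 | 0 | 1 | 0
0 | 1 | 1 | 0 | 0
0 | 1 | 1 | 1 | 1
1 | 0 | 0 | 0 | 1
1 | 0 | 0 | 1 | 0
1 | 0 | 1 | 0 | 0
1 | 0 | 1 | 1 | 1
1 | 1 | 0 | 0 | 0
1 | 1 | 0 | 1 | 1
1 | 1 | 1 | 0 | 1
1 | 1 | 1 | 1 | 0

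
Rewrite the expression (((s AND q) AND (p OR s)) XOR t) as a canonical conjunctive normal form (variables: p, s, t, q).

(p OR s OR t OR q) AND (p OR s OR t OR NOT q) AND (p OR NOT s OR t OR q) AND (p OR NOT s OR NOT t OR NOT q) AND (NOT p OR s OR t OR q) AND (NOT p OR s OR t OR NOT q) AND (NOT p OR NOT s OR t OR q) AND (NOT p OR NOT s OR NOT t OR NOT q)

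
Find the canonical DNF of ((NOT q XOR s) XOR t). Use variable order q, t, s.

(NOT q AND NOT t AND NOT s) OR (NOT q AND t AND s) OR (q AND NOT t AND s) OR (q AND t AND NOT s)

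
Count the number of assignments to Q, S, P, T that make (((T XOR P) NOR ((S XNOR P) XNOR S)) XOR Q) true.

Satisfying assignments: (0,0,0,0), (0,1,0,0), (1,0,0,1), (1,0,1,0), (1,0,1,1), (1,1,0,1), (1,1,1,0), (1,1,1,1)
Count: 8 out of 16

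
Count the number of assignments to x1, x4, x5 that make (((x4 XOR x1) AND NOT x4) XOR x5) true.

Satisfying assignments: (0,0,1), (0,1,1), (1,0,0), (1,1,1)
Count: 4 out of 8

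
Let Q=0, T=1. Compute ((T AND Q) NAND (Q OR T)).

Substituting: ((1 AND 0) NAND (0 OR 1))
= 1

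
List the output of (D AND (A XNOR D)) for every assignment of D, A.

D | A | Output
--------------
0 | 0 | 0
0 | 1 | 0
1 | 0 | 0
1 | 1 | 1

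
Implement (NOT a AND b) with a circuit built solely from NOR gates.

(((a NOR a) NOR (a NOR a)) NOR (b NOR b))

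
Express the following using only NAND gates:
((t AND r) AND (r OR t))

((((t NAND r) NAND (t NAND r)) NAND ((r NAND r) NAND (t NAND t))) NAND (((t NAND r) NAND (t NAND r)) NAND ((r NAND r) NAND (t NAND t))))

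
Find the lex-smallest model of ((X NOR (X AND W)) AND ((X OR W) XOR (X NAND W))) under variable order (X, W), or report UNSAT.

X=0, W=0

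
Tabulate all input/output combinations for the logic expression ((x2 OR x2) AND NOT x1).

x2 | x1 | Output
----------------
0 | 0 | 0
0 | 1 | 0
1 | 0 | 1
1 | 1 | 0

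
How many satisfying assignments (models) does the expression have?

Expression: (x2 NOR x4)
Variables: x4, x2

Satisfying assignments: (0,0)
Count: 1 out of 4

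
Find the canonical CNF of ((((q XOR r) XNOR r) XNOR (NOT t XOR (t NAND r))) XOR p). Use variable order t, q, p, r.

(t OR q OR p OR r) AND (t OR q OR p OR NOT r) AND (t OR NOT q OR NOT p OR r) AND (t OR NOT q OR NOT p OR NOT r) AND (NOT t OR q OR p OR NOT r) AND (NOT t OR q OR NOT p OR r) AND (NOT t OR NOT q OR p OR r) AND (NOT t OR NOT q OR NOT p OR NOT r)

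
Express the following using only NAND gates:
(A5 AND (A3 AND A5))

((A5 NAND ((A3 NAND A5) NAND (A3 NAND A5))) NAND (A5 NAND ((A3 NAND A5) NAND (A3 NAND A5))))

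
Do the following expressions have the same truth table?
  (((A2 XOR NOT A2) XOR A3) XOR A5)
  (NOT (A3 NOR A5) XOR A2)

No. Counterexample: with A3=0, A2=0, A5=0, Expression 1 = 1 but Expression 2 = 0.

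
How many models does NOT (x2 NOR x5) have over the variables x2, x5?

Satisfying assignments: (0,1), (1,0), (1,1)
Count: 3 out of 4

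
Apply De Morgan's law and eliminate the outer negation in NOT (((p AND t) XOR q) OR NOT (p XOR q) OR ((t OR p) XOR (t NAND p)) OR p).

NOT ((p AND t) XOR q) AND (p XOR q) AND NOT ((t OR p) XOR (t NAND p)) AND NOT p
De Morgan's: NOT(OR of terms) = AND of negations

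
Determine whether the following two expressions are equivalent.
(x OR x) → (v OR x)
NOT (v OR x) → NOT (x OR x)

Yes, Contrapositive is always equivalent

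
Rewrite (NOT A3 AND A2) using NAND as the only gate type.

(((A3 NAND A3) NAND A2) NAND ((A3 NAND A3) NAND A2))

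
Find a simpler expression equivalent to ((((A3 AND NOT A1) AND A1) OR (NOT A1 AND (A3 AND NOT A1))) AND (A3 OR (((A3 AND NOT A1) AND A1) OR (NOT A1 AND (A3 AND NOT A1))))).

By absorption (E AND (E OR v) = E) then distribution ((E AND v) OR (E AND NOT v) = E):
= (A3 AND NOT A1)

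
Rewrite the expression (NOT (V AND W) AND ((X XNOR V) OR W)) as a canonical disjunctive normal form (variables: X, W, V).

(NOT X AND NOT W AND NOT V) OR (NOT X AND W AND NOT V) OR (X AND NOT W AND V) OR (X AND W AND NOT V)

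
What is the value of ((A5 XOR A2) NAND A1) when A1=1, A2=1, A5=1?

Substituting: ((1 XOR 1) NAND 1)
= 1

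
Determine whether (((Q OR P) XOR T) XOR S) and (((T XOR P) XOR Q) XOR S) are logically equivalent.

No. Counterexample: with Q=1, T=0, P=1, S=0, Expression 1 = 1 but Expression 2 = 0.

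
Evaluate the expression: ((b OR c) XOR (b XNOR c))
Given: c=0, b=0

Substituting: ((0 OR 0) XOR (0 XNOR 0))
= 1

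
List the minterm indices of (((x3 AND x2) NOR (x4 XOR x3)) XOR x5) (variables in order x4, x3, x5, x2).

Σm(0, 1, 6, 7, 10, 11, 12, 15) = (NOT x4 AND NOT x3 AND NOT x5 AND NOT x2) OR (NOT x4 AND NOT x3 AND NOT x5 AND x2) OR (NOT x4 AND x3 AND x5 AND NOT x2) OR (NOT x4 AND x3 AND x5 AND x2) OR (x4 AND NOT x3 AND x5 AND NOT x2) OR (x4 AND NOT x3 AND x5 AND x2) OR (x4 AND x3 AND NOT x5 AND NOT x2) OR (x4 AND x3 AND x5 AND x2)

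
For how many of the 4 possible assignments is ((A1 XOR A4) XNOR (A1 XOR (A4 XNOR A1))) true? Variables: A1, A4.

Satisfying assignments: (1,0), (1,1)
Count: 2 out of 4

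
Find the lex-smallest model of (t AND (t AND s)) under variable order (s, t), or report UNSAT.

s=1, t=1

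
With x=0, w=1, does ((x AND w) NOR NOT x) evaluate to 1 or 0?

Substituting: ((0 AND 1) NOR NOT 0)
= 0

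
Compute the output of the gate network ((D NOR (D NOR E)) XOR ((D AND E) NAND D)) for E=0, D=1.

Substituting: ((1 NOR (1 NOR 0)) XOR ((1 AND 0) NAND 1))
= 1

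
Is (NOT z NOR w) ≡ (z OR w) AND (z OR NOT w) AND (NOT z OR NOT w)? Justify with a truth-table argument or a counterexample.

Yes, they are equivalent — the two output columns agree on all 4 assignments:
z | w | Expression 1 | Expression 2
-----------------------------------
0 | 0 | 0 | 0
0 | 1 | 0 | 0
1 | 0 | 1 | 1
1 | 1 | 0 | 0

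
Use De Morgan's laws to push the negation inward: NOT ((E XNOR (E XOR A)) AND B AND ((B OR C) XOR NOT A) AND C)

NOT (E XNOR (E XOR A)) OR NOT B OR NOT ((B OR C) XOR NOT A) OR NOT C
De Morgan's: NOT(AND of terms) = OR of negations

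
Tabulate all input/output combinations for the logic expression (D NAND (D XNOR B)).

D | B | Output
--------------
0 | 0 | 1
0 | 1 | 1
1 | 0 | 1
1 | 1 | 0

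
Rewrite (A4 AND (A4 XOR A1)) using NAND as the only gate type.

((A4 NAND ((A4 NAND (A4 NAND A1)) NAND (A1 NAND (A4 NAND A1)))) NAND (A4 NAND ((A4 NAND (A4 NAND A1)) NAND (A1 NAND (A4 NAND A1)))))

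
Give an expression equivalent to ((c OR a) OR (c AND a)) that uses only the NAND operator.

((((c NAND c) NAND (a NAND a)) NAND ((c NAND c) NAND (a NAND a))) NAND (((c NAND a) NAND (c NAND a)) NAND ((c NAND a) NAND (c NAND a))))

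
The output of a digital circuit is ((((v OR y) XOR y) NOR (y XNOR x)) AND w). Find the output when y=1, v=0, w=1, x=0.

Substituting: ((((0 OR 1) XOR 1) NOR (1 XNOR 0)) AND 1)
= 1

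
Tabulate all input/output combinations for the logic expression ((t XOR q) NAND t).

t | q | Output
--------------
0 | 0 | 1
0 | 1 | 1
1 | 0 | 0
1 | 1 | 1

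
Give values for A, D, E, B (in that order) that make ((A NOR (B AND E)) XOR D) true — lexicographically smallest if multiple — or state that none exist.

A=0, D=0, E=0, B=0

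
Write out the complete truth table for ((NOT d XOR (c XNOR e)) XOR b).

b | d | e | c | Output
----------------------
0 | 0 | 0 | 0 | 0
0 | 0 | 0 | 1 | 1
0 | 0 | 1 | 0 | 1
0 | 0 | 1 | 1 | 0
0 | 1 | 0 | 0 | 1
0 | 1 | 0 | 1 | 0
0 | 1 | 1 | 0 | 0
0 | 1 | 1 | 1 | 1
1 | 0 | 0 | 0 | 1
1 | 0 | 0 | 1 | 0
1 | 0 | 1 | 0 | 0
1 | 0 | 1 | 1 | 1
1 | 1 | 0 | 0 | 0
1 | 1 | 0 | 1 | 1
1 | 1 | 1 | 0 | 1
1 | 1 | 1 | 1 | 0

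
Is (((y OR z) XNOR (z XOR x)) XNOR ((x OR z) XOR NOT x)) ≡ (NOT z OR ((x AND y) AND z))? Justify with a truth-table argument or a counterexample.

No. Counterexample: with y=0, x=1, z=0, Expression 1 = 0 but Expression 2 = 1.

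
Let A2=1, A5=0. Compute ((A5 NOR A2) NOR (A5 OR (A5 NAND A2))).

Substituting: ((0 NOR 1) NOR (0 OR (0 NAND 1)))
= 0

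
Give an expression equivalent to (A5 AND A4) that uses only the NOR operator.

((A5 NOR A5) NOR (A4 NOR A4))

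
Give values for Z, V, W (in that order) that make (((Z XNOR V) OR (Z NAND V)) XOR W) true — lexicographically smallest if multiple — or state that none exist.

Z=0, V=0, W=0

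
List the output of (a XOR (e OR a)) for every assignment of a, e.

a | e | Output
--------------
0 | 0 | 0
0 | 1 | 1
1 | 0 | 0
1 | 1 | 0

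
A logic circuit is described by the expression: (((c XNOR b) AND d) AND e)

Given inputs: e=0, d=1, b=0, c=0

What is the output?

Substituting: (((0 XNOR 0) AND 1) AND 0)
= 0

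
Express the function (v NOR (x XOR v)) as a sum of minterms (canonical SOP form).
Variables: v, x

Σm(0) = (NOT v AND NOT x)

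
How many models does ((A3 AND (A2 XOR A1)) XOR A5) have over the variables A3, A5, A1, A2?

Satisfying assignments: (0,1,0,0), (0,1,0,1), (0,1,1,0), (0,1,1,1), (1,0,0,1), (1,0,1,0), (1,1,0,0), (1,1,1,1)
Count: 8 out of 16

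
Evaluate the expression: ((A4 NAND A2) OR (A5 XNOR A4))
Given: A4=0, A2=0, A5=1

Substituting: ((0 NAND 0) OR (1 XNOR 0))
= 1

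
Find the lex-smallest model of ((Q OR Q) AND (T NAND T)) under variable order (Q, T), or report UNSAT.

Q=1, T=0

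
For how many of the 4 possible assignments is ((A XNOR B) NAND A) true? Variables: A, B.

Satisfying assignments: (0,0), (0,1), (1,0)
Count: 3 out of 4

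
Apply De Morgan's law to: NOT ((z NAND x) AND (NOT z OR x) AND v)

NOT (z NAND x) OR NOT (NOT z OR x) OR NOT v
De Morgan's: NOT(AND of terms) = OR of negations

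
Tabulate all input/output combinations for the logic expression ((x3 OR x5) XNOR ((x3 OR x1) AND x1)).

x1 | x3 | x5 | Output
---------------------
0 | 0 | 0 | 1
0 | 0 | 1 | 0
0 | 1 | 0 | 0
0 | 1 | 1 | 0
1 | 0 | 0 | 0
1 | 0 | 1 | 1
1 | 1 | 0 | 1
1 | 1 | 1 | 1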